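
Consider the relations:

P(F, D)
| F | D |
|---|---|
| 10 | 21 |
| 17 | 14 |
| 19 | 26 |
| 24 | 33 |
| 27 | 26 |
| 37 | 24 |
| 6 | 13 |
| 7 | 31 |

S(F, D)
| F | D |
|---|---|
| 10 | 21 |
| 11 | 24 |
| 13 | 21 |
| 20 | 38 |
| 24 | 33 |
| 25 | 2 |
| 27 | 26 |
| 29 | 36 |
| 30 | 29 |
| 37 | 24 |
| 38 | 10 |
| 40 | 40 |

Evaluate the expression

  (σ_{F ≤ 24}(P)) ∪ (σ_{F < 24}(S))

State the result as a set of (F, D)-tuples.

{(10, 21), (11, 24), (13, 21), (17, 14), (19, 26), (20, 38), (24, 33), (6, 13), (7, 31)}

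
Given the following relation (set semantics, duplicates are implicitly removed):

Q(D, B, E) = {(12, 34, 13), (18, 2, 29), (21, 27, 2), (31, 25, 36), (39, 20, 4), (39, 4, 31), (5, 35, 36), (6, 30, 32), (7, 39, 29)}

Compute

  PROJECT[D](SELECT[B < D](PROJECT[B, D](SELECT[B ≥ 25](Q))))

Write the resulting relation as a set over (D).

{31}

σ[B ≥ 25]: keep tuples satisfying B ≥ 25 → {(12, 34, 13), (21, 27, 2), (31, 25, 36), (5, 35, 36), (6, 30, 32), (7, 39, 29)}
π[B, D]: project onto (B, D) → {(25, 31), (27, 21), (30, 6), (34, 12), (35, 5), (39, 7)}
σ[B < D]: keep tuples satisfying B < D → {(25, 31)}
π[D]: project onto (D) → {31}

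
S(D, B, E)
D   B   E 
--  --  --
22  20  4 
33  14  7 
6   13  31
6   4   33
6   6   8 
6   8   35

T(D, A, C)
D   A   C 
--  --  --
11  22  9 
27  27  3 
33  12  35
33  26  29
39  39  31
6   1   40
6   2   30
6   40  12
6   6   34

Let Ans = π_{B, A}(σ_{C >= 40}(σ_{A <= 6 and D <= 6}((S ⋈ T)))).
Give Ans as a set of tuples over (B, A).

{(13, 1), (4, 1), (6, 1), (8, 1)}

Natural join on D: {(33, 14, 7, 12, 35), (33, 14, 7, 26, 29), (6, 13, 31, 1, 40), (6, 13, 31, 2, 30), (6, 13, 31, 40, 12), (6, 13, 31, 6, 34), (6, 4, 33, 1, 40), (6, 4, 33, 2, 30), (6, 4, 33, 40, 12), (6, 4, 33, 6, 34), (6, 6, 8, 1, 40), (6, 6, 8, 2, 30), (6, 6, 8, 40, 12), (6, 6, 8, 6, 34), (6, 8, 35, 1, 40), (6, 8, 35, 2, 30), (6, 8, 35, 40, 12), (6, 8, 35, 6, 34)}
Apply σ_{A <= 6 and D <= 6}; surviving tuples: {(6, 13, 31, 1, 40), (6, 13, 31, 2, 30), (6, 13, 31, 6, 34), (6, 4, 33, 1, 40), (6, 4, 33, 2, 30), (6, 4, 33, 6, 34), (6, 6, 8, 1, 40), (6, 6, 8, 2, 30), (6, 6, 8, 6, 34), (6, 8, 35, 1, 40), (6, 8, 35, 2, 30), (6, 8, 35, 6, 34)}
Apply σ_{C >= 40}; surviving tuples: {(6, 13, 31, 1, 40), (6, 4, 33, 1, 40), (6, 6, 8, 1, 40), (6, 8, 35, 1, 40)}
π_{B, A} gives {(13, 1), (4, 1), (6, 1), (8, 1)}.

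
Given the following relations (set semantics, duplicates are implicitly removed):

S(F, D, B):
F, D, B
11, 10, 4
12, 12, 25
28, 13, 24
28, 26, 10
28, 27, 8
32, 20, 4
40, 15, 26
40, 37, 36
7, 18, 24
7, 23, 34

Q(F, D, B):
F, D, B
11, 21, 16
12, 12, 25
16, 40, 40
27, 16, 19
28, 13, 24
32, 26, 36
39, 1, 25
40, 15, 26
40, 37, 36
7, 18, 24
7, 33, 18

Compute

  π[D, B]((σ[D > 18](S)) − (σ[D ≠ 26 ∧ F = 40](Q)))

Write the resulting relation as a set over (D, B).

σ[D > 18]: keep tuples satisfying D > 18 → {(28, 26, 10), (28, 27, 8), (32, 20, 4), (40, 37, 36), (7, 23, 34)}
σ[D ≠ 26 ∧ F = 40]: keep tuples satisfying D ≠ 26 ∧ F = 40 → {(40, 15, 26), (40, 37, 36)}
Taking the difference: {(28, 26, 10), (28, 27, 8), (32, 20, 4), (7, 23, 34)}
π[D, B]: project onto (D, B) → {(20, 4), (23, 34), (26, 10), (27, 8)}

{(20, 4), (23, 34), (26, 10), (27, 8)}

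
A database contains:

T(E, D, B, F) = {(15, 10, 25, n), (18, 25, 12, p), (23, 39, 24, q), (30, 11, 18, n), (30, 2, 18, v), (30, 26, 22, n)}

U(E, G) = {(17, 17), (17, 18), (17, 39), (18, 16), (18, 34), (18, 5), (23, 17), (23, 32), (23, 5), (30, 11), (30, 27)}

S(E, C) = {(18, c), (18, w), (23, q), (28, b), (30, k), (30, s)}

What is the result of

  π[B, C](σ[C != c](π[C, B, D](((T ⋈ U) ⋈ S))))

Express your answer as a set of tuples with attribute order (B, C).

{(12, w), (18, k), (18, s), (22, k), (22, s), (24, q)}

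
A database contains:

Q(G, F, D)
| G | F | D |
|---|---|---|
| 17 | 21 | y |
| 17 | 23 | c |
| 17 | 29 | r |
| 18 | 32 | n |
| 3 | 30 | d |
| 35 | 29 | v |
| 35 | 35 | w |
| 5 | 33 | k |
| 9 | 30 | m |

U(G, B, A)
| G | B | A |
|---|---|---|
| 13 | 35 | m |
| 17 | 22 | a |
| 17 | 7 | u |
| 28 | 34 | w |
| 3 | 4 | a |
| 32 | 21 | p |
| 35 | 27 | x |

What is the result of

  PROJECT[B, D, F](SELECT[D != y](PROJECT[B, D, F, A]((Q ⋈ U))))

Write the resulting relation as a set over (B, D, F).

{(22, c, 23), (22, r, 29), (27, v, 29), (27, w, 35), (4, d, 30), (7, c, 23), (7, r, 29)}

Natural join on G: {(17, 21, y, 22, a), (17, 21, y, 7, u), (17, 23, c, 22, a), (17, 23, c, 7, u), (17, 29, r, 22, a), (17, 29, r, 7, u), (3, 30, d, 4, a), (35, 29, v, 27, x), (35, 35, w, 27, x)}
Projecting to B, D, F, A: {(22, c, 23, a), (22, r, 29, a), (22, y, 21, a), (27, v, 29, x), (27, w, 35, x), (4, d, 30, a), (7, c, 23, u), (7, r, 29, u), (7, y, 21, u)}
Apply σ_{D != y}; surviving tuples: {(22, c, 23, a), (22, r, 29, a), (27, v, 29, x), (27, w, 35, x), (4, d, 30, a), (7, c, 23, u), (7, r, 29, u)}
Projecting to B, D, F: {(22, c, 23), (22, r, 29), (27, v, 29), (27, w, 35), (4, d, 30), (7, c, 23), (7, r, 29)}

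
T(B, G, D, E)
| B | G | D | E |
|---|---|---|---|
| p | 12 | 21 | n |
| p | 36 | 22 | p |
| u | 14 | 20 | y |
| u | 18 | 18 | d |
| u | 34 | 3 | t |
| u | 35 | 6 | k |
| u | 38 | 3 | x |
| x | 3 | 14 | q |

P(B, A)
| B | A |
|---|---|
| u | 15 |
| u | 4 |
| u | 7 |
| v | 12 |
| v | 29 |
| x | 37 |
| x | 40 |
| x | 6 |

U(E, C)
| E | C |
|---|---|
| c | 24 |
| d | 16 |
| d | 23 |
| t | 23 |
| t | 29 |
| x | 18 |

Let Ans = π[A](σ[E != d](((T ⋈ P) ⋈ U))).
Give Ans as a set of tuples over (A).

Natural join on B: {(u, 14, 20, y, 15), (u, 14, 20, y, 4), (u, 14, 20, y, 7), (u, 18, 18, d, 15), (u, 18, 18, d, 4), (u, 18, 18, d, 7), (u, 34, 3, t, 15), (u, 34, 3, t, 4), (u, 34, 3, t, 7), (u, 35, 6, k, 15), (u, 35, 6, k, 4), (u, 35, 6, k, 7), (u, 38, 3, x, 15), (u, 38, 3, x, 4), (u, 38, 3, x, 7), (x, 3, 14, q, 37), (x, 3, 14, q, 40), (x, 3, 14, q, 6)}
Natural join on E: {(u, 18, 18, d, 15, 16), (u, 18, 18, d, 15, 23), (u, 18, 18, d, 4, 16), (u, 18, 18, d, 4, 23), (u, 18, 18, d, 7, 16), (u, 18, 18, d, 7, 23), (u, 34, 3, t, 15, 23), (u, 34, 3, t, 15, 29), (u, 34, 3, t, 4, 23), (u, 34, 3, t, 4, 29), (u, 34, 3, t, 7, 23), (u, 34, 3, t, 7, 29), (u, 38, 3, x, 15, 18), (u, 38, 3, x, 4, 18), (u, 38, 3, x, 7, 18)}
Selection E != d: {(u, 34, 3, t, 15, 23), (u, 34, 3, t, 15, 29), (u, 34, 3, t, 4, 23), (u, 34, 3, t, 4, 29), (u, 34, 3, t, 7, 23), (u, 34, 3, t, 7, 29), (u, 38, 3, x, 15, 18), (u, 38, 3, x, 4, 18), (u, 38, 3, x, 7, 18)}
π_{A} gives {15, 4, 7} (6 duplicate(s) eliminated).

{15, 4, 7}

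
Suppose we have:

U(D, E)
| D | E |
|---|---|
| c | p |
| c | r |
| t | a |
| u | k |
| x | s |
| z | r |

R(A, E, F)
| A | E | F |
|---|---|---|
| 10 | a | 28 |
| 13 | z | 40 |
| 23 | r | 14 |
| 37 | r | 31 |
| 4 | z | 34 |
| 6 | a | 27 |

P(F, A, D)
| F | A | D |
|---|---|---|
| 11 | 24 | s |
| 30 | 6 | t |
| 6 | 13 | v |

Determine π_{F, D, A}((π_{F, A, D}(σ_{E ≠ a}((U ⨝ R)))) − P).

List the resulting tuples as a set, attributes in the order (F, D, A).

{(14, c, 23), (14, z, 23), (31, c, 37), (31, z, 37)}

Joining U and R on E yields {(c, r, 23, 14), (c, r, 37, 31), (t, a, 10, 28), (t, a, 6, 27), (z, r, 23, 14), (z, r, 37, 31)}.
Filtering on E ≠ a leaves {(c, r, 23, 14), (c, r, 37, 31), (z, r, 23, 14), (z, r, 37, 31)}.
π[F, A, D]: project onto (F, A, D) → {(14, 23, c), (14, 23, z), (31, 37, c), (31, 37, z)}
Set difference of the two operands is {(14, 23, c), (14, 23, z), (31, 37, c), (31, 37, z)}.
π[F, D, A]: project onto (F, D, A) → {(14, c, 23), (14, z, 23), (31, c, 37), (31, z, 37)}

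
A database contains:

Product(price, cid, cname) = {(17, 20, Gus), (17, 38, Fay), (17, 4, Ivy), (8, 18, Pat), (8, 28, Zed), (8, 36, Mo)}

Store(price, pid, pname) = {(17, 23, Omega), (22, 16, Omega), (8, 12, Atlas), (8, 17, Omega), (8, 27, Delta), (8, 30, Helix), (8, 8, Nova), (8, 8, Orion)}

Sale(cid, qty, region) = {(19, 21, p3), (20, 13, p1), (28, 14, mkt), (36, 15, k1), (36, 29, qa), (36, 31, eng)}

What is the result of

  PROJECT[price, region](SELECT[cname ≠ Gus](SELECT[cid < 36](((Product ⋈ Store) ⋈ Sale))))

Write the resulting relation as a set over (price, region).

Natural join on price: {(17, 20, Gus, 23, Omega), (17, 38, Fay, 23, Omega), (17, 4, Ivy, 23, Omega), (8, 18, Pat, 12, Atlas), (8, 18, Pat, 17, Omega), (8, 18, Pat, 27, Delta), (8, 18, Pat, 30, Helix), (8, 18, Pat, 8, Nova), (8, 18, Pat, 8, Orion), (8, 28, Zed, 12, Atlas), (8, 28, Zed, 17, Omega), (8, 28, Zed, 27, Delta), (8, 28, Zed, 30, Helix), (8, 28, Zed, 8, Nova), (8, 28, Zed, 8, Orion), (8, 36, Mo, 12, Atlas), (8, 36, Mo, 17, Omega), (8, 36, Mo, 27, Delta), (8, 36, Mo, 30, Helix), (8, 36, Mo, 8, Nova), (8, 36, Mo, 8, Orion)}
Natural join on cid: {(17, 20, Gus, 23, Omega, 13, p1), (8, 28, Zed, 12, Atlas, 14, mkt), (8, 28, Zed, 17, Omega, 14, mkt), (8, 28, Zed, 27, Delta, 14, mkt), (8, 28, Zed, 30, Helix, 14, mkt), (8, 28, Zed, 8, Nova, 14, mkt), (8, 28, Zed, 8, Orion, 14, mkt), (8, 36, Mo, 12, Atlas, 15, k1), (8, 36, Mo, 12, Atlas, 29, qa), (8, 36, Mo, 12, Atlas, 31, eng), (8, 36, Mo, 17, Omega, 15, k1), (8, 36, Mo, 17, Omega, 29, qa), (8, 36, Mo, 17, Omega, 31, eng), (8, 36, Mo, 27, Delta, 15, k1), (8, 36, Mo, 27, Delta, 29, qa), (8, 36, Mo, 27, Delta, 31, eng), (8, 36, Mo, 30, Helix, 15, k1), (8, 36, Mo, 30, Helix, 29, qa), (8, 36, Mo, 30, Helix, 31, eng), (8, 36, Mo, 8, Nova, 15, k1), (8, 36, Mo, 8, Nova, 29, qa), (8, 36, Mo, 8, Nova, 31, eng), (8, 36, Mo, 8, Orion, 15, k1), (8, 36, Mo, 8, Orion, 29, qa), (8, 36, Mo, 8, Orion, 31, eng)}
Selection cid < 36: {(17, 20, Gus, 23, Omega, 13, p1), (8, 28, Zed, 12, Atlas, 14, mkt), (8, 28, Zed, 17, Omega, 14, mkt), (8, 28, Zed, 27, Delta, 14, mkt), (8, 28, Zed, 30, Helix, 14, mkt), (8, 28, Zed, 8, Nova, 14, mkt), (8, 28, Zed, 8, Orion, 14, mkt)}
Selection cname ≠ Gus: {(8, 28, Zed, 12, Atlas, 14, mkt), (8, 28, Zed, 17, Omega, 14, mkt), (8, 28, Zed, 27, Delta, 14, mkt), (8, 28, Zed, 30, Helix, 14, mkt), (8, 28, Zed, 8, Nova, 14, mkt), (8, 28, Zed, 8, Orion, 14, mkt)}
π[price, region]: project onto (price, region) (5 duplicate(s) eliminated) → {(8, mkt)}

{(8, mkt)}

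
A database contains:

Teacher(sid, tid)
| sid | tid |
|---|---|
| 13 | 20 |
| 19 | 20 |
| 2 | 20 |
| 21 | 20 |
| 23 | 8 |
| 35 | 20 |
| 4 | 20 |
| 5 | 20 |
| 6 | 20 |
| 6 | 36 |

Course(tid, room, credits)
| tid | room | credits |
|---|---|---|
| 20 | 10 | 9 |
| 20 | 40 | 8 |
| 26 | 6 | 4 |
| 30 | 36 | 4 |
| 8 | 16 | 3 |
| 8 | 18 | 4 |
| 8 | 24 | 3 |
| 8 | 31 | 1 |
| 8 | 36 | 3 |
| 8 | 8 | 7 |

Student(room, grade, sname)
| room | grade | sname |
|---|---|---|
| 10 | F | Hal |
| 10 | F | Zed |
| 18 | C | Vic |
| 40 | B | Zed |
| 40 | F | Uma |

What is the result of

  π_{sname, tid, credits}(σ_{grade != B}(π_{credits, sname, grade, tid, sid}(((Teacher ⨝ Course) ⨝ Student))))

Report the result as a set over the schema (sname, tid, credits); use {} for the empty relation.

{(Hal, 20, 9), (Uma, 20, 8), (Vic, 8, 4), (Zed, 20, 9)}

Teacher ⋈ Course (natural join on tid): {(13, 20, 10, 9), (13, 20, 40, 8), (19, 20, 10, 9), (19, 20, 40, 8), (2, 20, 10, 9), (2, 20, 40, 8), (21, 20, 10, 9), (21, 20, 40, 8), (23, 8, 16, 3), (23, 8, 18, 4), (23, 8, 24, 3), (23, 8, 31, 1), (23, 8, 36, 3), (23, 8, 8, 7), (35, 20, 10, 9), (35, 20, 40, 8), (4, 20, 10, 9), (4, 20, 40, 8), (5, 20, 10, 9), (5, 20, 40, 8), (6, 20, 10, 9), (6, 20, 40, 8)}
(Teacher ⨝ Course) ⋈ Student (natural join on room): {(13, 20, 10, 9, F, Hal), (13, 20, 10, 9, F, Zed), (13, 20, 40, 8, B, Zed), (13, 20, 40, 8, F, Uma), (19, 20, 10, 9, F, Hal), (19, 20, 10, 9, F, Zed), (19, 20, 40, 8, B, Zed), (19, 20, 40, 8, F, Uma), (2, 20, 10, 9, F, Hal), (2, 20, 10, 9, F, Zed), (2, 20, 40, 8, B, Zed), (2, 20, 40, 8, F, Uma), (21, 20, 10, 9, F, Hal), (21, 20, 10, 9, F, Zed), (21, 20, 40, 8, B, Zed), (21, 20, 40, 8, F, Uma), (23, 8, 18, 4, C, Vic), (35, 20, 10, 9, F, Hal), (35, 20, 10, 9, F, Zed), (35, 20, 40, 8, B, Zed), (35, 20, 40, 8, F, Uma), (4, 20, 10, 9, F, Hal), (4, 20, 10, 9, F, Zed), (4, 20, 40, 8, B, Zed), (4, 20, 40, 8, F, Uma), (5, 20, 10, 9, F, Hal), (5, 20, 10, 9, F, Zed), (5, 20, 40, 8, B, Zed), (5, 20, 40, 8, F, Uma), (6, 20, 10, 9, F, Hal), (6, 20, 10, 9, F, Zed), (6, 20, 40, 8, B, Zed), (6, 20, 40, 8, F, Uma)}
Keep only column(s) credits, sname, grade, tid, sid: {(4, Vic, C, 8, 23), (8, Uma, F, 20, 13), (8, Uma, F, 20, 19), (8, Uma, F, 20, 2), (8, Uma, F, 20, 21), (8, Uma, F, 20, 35), (8, Uma, F, 20, 4), (8, Uma, F, 20, 5), (8, Uma, F, 20, 6), (8, Zed, B, 20, 13), (8, Zed, B, 20, 19), (8, Zed, B, 20, 2), (8, Zed, B, 20, 21), (8, Zed, B, 20, 35), (8, Zed, B, 20, 4), (8, Zed, B, 20, 5), (8, Zed, B, 20, 6), (9, Hal, F, 20, 13), (9, Hal, F, 20, 19), (9, Hal, F, 20, 2), (9, Hal, F, 20, 21), (9, Hal, F, 20, 35), (9, Hal, F, 20, 4), (9, Hal, F, 20, 5), (9, Hal, F, 20, 6), (9, Zed, F, 20, 13), (9, Zed, F, 20, 19), (9, Zed, F, 20, 2), (9, Zed, F, 20, 21), (9, Zed, F, 20, 35), (9, Zed, F, 20, 4), (9, Zed, F, 20, 5), (9, Zed, F, 20, 6)}
Apply σ_{grade != B}; surviving tuples: {(4, Vic, C, 8, 23), (8, Uma, F, 20, 13), (8, Uma, F, 20, 19), (8, Uma, F, 20, 2), (8, Uma, F, 20, 21), (8, Uma, F, 20, 35), (8, Uma, F, 20, 4), (8, Uma, F, 20, 5), (8, Uma, F, 20, 6), (9, Hal, F, 20, 13), (9, Hal, F, 20, 19), (9, Hal, F, 20, 2), (9, Hal, F, 20, 21), (9, Hal, F, 20, 35), (9, Hal, F, 20, 4), (9, Hal, F, 20, 5), (9, Hal, F, 20, 6), (9, Zed, F, 20, 13), (9, Zed, F, 20, 19), (9, Zed, F, 20, 2), (9, Zed, F, 20, 21), (9, Zed, F, 20, 35), (9, Zed, F, 20, 4), (9, Zed, F, 20, 5), (9, Zed, F, 20, 6)}
Keep only column(s) sname, tid, credits (21 duplicate(s) eliminated): {(Hal, 20, 9), (Uma, 20, 8), (Vic, 8, 4), (Zed, 20, 9)}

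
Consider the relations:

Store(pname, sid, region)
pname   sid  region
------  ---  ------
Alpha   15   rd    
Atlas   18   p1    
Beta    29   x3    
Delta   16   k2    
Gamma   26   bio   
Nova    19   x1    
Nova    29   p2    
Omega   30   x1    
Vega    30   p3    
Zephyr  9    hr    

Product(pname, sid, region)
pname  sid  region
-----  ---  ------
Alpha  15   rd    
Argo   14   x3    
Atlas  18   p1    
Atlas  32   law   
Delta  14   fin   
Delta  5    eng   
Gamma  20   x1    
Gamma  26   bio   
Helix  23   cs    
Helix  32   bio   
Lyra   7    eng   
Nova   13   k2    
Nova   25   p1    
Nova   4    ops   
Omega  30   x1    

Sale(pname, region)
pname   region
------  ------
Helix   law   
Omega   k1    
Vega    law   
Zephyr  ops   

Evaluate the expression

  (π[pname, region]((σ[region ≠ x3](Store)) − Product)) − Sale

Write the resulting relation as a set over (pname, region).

Apply σ_{region ≠ x3}; surviving tuples: {(Alpha, 15, rd), (Atlas, 18, p1), (Delta, 16, k2), (Gamma, 26, bio), (Nova, 19, x1), (Nova, 29, p2), (Omega, 30, x1), (Vega, 30, p3), (Zephyr, 9, hr)}
Difference: {(Alpha, 15, rd), (Atlas, 18, p1), (Delta, 16, k2), (Gamma, 26, bio), (Nova, 19, x1), (Nova, 29, p2), (Omega, 30, x1), (Vega, 30, p3), (Zephyr, 9, hr)} with {(Alpha, 15, rd), (Argo, 14, x3), (Atlas, 18, p1), (Atlas, 32, law), (Delta, 14, fin), (Delta, 5, eng), (Gamma, 20, x1), (Gamma, 26, bio), (Helix, 23, cs), (Helix, 32, bio), (Lyra, 7, eng), (Nova, 13, k2), (Nova, 25, p1), (Nova, 4, ops), (Omega, 30, x1)} → {(Delta, 16, k2), (Nova, 19, x1), (Nova, 29, p2), (Vega, 30, p3), (Zephyr, 9, hr)}
π[pname, region]: project onto (pname, region) → {(Delta, k2), (Nova, p2), (Nova, x1), (Vega, p3), (Zephyr, hr)}
Difference: {(Delta, k2), (Nova, p2), (Nova, x1), (Vega, p3), (Zephyr, hr)} with {(Helix, law), (Omega, k1), (Vega, law), (Zephyr, ops)} → {(Delta, k2), (Nova, p2), (Nova, x1), (Vega, p3), (Zephyr, hr)}

{(Delta, k2), (Nova, p2), (Nova, x1), (Vega, p3), (Zephyr, hr)}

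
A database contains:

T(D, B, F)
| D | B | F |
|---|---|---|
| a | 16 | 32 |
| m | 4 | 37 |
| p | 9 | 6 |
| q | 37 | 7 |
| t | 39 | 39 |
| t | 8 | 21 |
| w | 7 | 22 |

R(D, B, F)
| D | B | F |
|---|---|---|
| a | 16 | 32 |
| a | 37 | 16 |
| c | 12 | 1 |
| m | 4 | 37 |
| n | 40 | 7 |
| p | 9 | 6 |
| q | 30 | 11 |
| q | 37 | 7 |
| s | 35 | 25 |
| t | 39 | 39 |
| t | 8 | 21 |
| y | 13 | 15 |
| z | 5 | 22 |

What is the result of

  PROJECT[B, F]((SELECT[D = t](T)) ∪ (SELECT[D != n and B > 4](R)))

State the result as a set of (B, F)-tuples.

Apply σ_{D = t}; surviving tuples: {(t, 39, 39), (t, 8, 21)}
Apply σ_{D != n and B > 4}; surviving tuples: {(a, 16, 32), (a, 37, 16), (c, 12, 1), (p, 9, 6), (q, 30, 11), (q, 37, 7), (s, 35, 25), (t, 39, 39), (t, 8, 21), (y, 13, 15), (z, 5, 22)}
Taking the union: {(a, 16, 32), (a, 37, 16), (c, 12, 1), (p, 9, 6), (q, 30, 11), (q, 37, 7), (s, 35, 25), (t, 39, 39), (t, 8, 21), (y, 13, 15), (z, 5, 22)}
Keep only column(s) B, F: {(12, 1), (13, 15), (16, 32), (30, 11), (35, 25), (37, 16), (37, 7), (39, 39), (5, 22), (8, 21), (9, 6)}

{(12, 1), (13, 15), (16, 32), (30, 11), (35, 25), (37, 16), (37, 7), (39, 39), (5, 22), (8, 21), (9, 6)}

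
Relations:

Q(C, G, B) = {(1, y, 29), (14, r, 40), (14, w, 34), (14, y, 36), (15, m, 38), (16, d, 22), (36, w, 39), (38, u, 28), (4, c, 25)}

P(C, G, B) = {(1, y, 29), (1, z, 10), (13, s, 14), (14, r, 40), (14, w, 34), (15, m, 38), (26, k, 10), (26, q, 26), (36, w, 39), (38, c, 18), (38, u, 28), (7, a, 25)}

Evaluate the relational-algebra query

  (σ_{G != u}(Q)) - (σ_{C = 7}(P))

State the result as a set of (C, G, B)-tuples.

{(1, y, 29), (14, r, 40), (14, w, 34), (14, y, 36), (15, m, 38), (16, d, 22), (36, w, 39), (4, c, 25)}

Apply σ_{G != u}; surviving tuples: {(1, y, 29), (14, r, 40), (14, w, 34), (14, y, 36), (15, m, 38), (16, d, 22), (36, w, 39), (4, c, 25)}
Apply σ_{C = 7}; surviving tuples: {(7, a, 25)}
Set difference of the two operands is {(1, y, 29), (14, r, 40), (14, w, 34), (14, y, 36), (15, m, 38), (16, d, 22), (36, w, 39), (4, c, 25)}.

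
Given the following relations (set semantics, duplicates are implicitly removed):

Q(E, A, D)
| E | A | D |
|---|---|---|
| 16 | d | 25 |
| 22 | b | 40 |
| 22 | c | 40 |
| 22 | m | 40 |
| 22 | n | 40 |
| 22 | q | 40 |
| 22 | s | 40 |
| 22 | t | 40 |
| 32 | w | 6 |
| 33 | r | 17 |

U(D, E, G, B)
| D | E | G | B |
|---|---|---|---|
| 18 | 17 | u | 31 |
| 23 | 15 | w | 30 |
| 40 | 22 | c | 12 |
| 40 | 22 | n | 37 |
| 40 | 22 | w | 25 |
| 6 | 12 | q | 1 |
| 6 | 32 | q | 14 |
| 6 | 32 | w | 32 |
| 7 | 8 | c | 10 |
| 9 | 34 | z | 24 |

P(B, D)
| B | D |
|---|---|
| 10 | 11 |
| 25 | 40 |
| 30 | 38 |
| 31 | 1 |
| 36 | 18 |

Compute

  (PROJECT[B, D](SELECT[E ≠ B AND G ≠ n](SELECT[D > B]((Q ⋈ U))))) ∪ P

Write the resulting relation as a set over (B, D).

{(10, 11), (12, 40), (25, 40), (30, 38), (31, 1), (36, 18)}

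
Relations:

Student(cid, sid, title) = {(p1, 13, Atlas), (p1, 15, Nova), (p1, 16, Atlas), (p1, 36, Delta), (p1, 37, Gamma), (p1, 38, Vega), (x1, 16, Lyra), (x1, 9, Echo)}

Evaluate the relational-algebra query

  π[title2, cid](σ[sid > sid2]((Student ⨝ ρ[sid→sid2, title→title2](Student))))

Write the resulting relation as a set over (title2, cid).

ρ[sid→sid2, title→title2]: schema becomes (cid, sid2, title2); tuples unchanged.
Natural join on cid: {(p1, 13, Atlas, 13, Atlas), (p1, 13, Atlas, 15, Nova), (p1, 13, Atlas, 16, Atlas), (p1, 13, Atlas, 36, Delta), (p1, 13, Atlas, 37, Gamma), (p1, 13, Atlas, 38, Vega), (p1, 15, Nova, 13, Atlas), (p1, 15, Nova, 15, Nova), (p1, 15, Nova, 16, Atlas), (p1, 15, Nova, 36, Delta), (p1, 15, Nova, 37, Gamma), (p1, 15, Nova, 38, Vega), (p1, 16, Atlas, 13, Atlas), (p1, 16, Atlas, 15, Nova), (p1, 16, Atlas, 16, Atlas), (p1, 16, Atlas, 36, Delta), (p1, 16, Atlas, 37, Gamma), (p1, 16, Atlas, 38, Vega), (p1, 36, Delta, 13, Atlas), (p1, 36, Delta, 15, Nova), (p1, 36, Delta, 16, Atlas), (p1, 36, Delta, 36, Delta), (p1, 36, Delta, 37, Gamma), (p1, 36, Delta, 38, Vega), (p1, 37, Gamma, 13, Atlas), (p1, 37, Gamma, 15, Nova), (p1, 37, Gamma, 16, Atlas), (p1, 37, Gamma, 36, Delta), (p1, 37, Gamma, 37, Gamma), (p1, 37, Gamma, 38, Vega), (p1, 38, Vega, 13, Atlas), (p1, 38, Vega, 15, Nova), (p1, 38, Vega, 16, Atlas), (p1, 38, Vega, 36, Delta), (p1, 38, Vega, 37, Gamma), (p1, 38, Vega, 38, Vega), (x1, 16, Lyra, 16, Lyra), (x1, 16, Lyra, 9, Echo), (x1, 9, Echo, 16, Lyra), (x1, 9, Echo, 9, Echo)}
Filtering on sid > sid2 leaves {(p1, 15, Nova, 13, Atlas), (p1, 16, Atlas, 13, Atlas), (p1, 16, Atlas, 15, Nova), (p1, 36, Delta, 13, Atlas), (p1, 36, Delta, 15, Nova), (p1, 36, Delta, 16, Atlas), (p1, 37, Gamma, 13, Atlas), (p1, 37, Gamma, 15, Nova), (p1, 37, Gamma, 16, Atlas), (p1, 37, Gamma, 36, Delta), (p1, 38, Vega, 13, Atlas), (p1, 38, Vega, 15, Nova), (p1, 38, Vega, 16, Atlas), (p1, 38, Vega, 36, Delta), (p1, 38, Vega, 37, Gamma), (x1, 16, Lyra, 9, Echo)}.
Projecting to title2, cid (11 duplicate(s) eliminated): {(Atlas, p1), (Delta, p1), (Echo, x1), (Gamma, p1), (Nova, p1)}

{(Atlas, p1), (Delta, p1), (Echo, x1), (Gamma, p1), (Nova, p1)}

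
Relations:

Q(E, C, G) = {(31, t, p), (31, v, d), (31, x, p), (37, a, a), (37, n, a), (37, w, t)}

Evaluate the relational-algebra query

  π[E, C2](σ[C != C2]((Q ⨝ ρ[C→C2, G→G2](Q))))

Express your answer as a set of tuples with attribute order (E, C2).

{(31, t), (31, v), (31, x), (37, a), (37, n), (37, w)}

ρ[C→C2, G→G2]: schema becomes (E, C2, G2); tuples unchanged.
Natural join on E: {(31, t, p, t, p), (31, t, p, v, d), (31, t, p, x, p), (31, v, d, t, p), (31, v, d, v, d), (31, v, d, x, p), (31, x, p, t, p), (31, x, p, v, d), (31, x, p, x, p), (37, a, a, a, a), (37, a, a, n, a), (37, a, a, w, t), (37, n, a, a, a), (37, n, a, n, a), (37, n, a, w, t), (37, w, t, a, a), (37, w, t, n, a), (37, w, t, w, t)}
σ[C != C2]: keep tuples satisfying C != C2 → {(31, t, p, v, d), (31, t, p, x, p), (31, v, d, t, p), (31, v, d, x, p), (31, x, p, t, p), (31, x, p, v, d), (37, a, a, n, a), (37, a, a, w, t), (37, n, a, a, a), (37, n, a, w, t), (37, w, t, a, a), (37, w, t, n, a)}
Keep only column(s) E, C2 (6 duplicate(s) eliminated): {(31, t), (31, v), (31, x), (37, a), (37, n), (37, w)}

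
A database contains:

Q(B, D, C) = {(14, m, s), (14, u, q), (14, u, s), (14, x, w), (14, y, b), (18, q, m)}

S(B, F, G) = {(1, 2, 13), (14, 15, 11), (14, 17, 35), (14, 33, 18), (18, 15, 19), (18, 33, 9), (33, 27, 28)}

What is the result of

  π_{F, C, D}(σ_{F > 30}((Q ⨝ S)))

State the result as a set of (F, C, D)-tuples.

Q ⋈ S (natural join on B): {(14, m, s, 15, 11), (14, m, s, 17, 35), (14, m, s, 33, 18), (14, u, q, 15, 11), (14, u, q, 17, 35), (14, u, q, 33, 18), (14, u, s, 15, 11), (14, u, s, 17, 35), (14, u, s, 33, 18), (14, x, w, 15, 11), (14, x, w, 17, 35), (14, x, w, 33, 18), (14, y, b, 15, 11), (14, y, b, 17, 35), (14, y, b, 33, 18), (18, q, m, 15, 19), (18, q, m, 33, 9)}
Selection F > 30: {(14, m, s, 33, 18), (14, u, q, 33, 18), (14, u, s, 33, 18), (14, x, w, 33, 18), (14, y, b, 33, 18), (18, q, m, 33, 9)}
Keep only column(s) F, C, D: {(33, b, y), (33, m, q), (33, q, u), (33, s, m), (33, s, u), (33, w, x)}

{(33, b, y), (33, m, q), (33, q, u), (33, s, m), (33, s, u), (33, w, x)}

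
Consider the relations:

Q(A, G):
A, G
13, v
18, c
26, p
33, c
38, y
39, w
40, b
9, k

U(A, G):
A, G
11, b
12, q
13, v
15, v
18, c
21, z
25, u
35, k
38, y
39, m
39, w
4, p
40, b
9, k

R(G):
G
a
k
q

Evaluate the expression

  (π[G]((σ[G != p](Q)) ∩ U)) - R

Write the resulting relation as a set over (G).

{b, c, v, w, y}

Filtering on G != p leaves {(13, v), (18, c), (33, c), (38, y), (39, w), (40, b), (9, k)}.
Intersection: {(13, v), (18, c), (33, c), (38, y), (39, w), (40, b), (9, k)} with {(11, b), (12, q), (13, v), (15, v), (18, c), (21, z), (25, u), (35, k), (38, y), (39, m), (39, w), (4, p), (40, b), (9, k)} → {(13, v), (18, c), (38, y), (39, w), (40, b), (9, k)}
π[G]: project onto (G) → {b, c, k, v, w, y}
Difference: {b, c, k, v, w, y} with {a, k, q} → {b, c, v, w, y}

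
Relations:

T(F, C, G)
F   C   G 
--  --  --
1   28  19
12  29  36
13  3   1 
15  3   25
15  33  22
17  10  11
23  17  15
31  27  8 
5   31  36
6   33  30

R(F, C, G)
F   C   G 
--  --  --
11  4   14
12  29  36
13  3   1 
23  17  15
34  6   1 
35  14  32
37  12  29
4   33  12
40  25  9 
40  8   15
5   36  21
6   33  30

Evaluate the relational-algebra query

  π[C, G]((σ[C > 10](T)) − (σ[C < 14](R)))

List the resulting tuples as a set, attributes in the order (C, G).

{(17, 15), (27, 8), (28, 19), (29, 36), (31, 36), (33, 22), (33, 30)}

Filtering on C > 10 leaves {(1, 28, 19), (12, 29, 36), (15, 33, 22), (23, 17, 15), (31, 27, 8), (5, 31, 36), (6, 33, 30)}.
Filtering on C < 14 leaves {(11, 4, 14), (13, 3, 1), (34, 6, 1), (37, 12, 29), (40, 8, 15)}.
Set difference of the two operands is {(1, 28, 19), (12, 29, 36), (15, 33, 22), (23, 17, 15), (31, 27, 8), (5, 31, 36), (6, 33, 30)}.
Keep only column(s) C, G: {(17, 15), (27, 8), (28, 19), (29, 36), (31, 36), (33, 22), (33, 30)}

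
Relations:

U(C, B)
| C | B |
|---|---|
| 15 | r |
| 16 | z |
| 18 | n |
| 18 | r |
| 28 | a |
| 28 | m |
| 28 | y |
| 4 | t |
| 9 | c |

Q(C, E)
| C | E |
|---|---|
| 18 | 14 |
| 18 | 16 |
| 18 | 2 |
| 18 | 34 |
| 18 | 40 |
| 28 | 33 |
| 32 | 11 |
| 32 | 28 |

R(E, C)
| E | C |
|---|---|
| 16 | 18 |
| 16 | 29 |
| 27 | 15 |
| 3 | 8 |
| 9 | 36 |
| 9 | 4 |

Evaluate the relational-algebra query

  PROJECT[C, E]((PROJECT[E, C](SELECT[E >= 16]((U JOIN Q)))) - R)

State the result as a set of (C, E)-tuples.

Joining U and Q on C yields {(18, n, 14), (18, n, 16), (18, n, 2), (18, n, 34), (18, n, 40), (18, r, 14), (18, r, 16), (18, r, 2), (18, r, 34), (18, r, 40), (28, a, 33), (28, m, 33), (28, y, 33)}.
σ[E >= 16]: keep tuples satisfying E >= 16 → {(18, n, 16), (18, n, 34), (18, n, 40), (18, r, 16), (18, r, 34), (18, r, 40), (28, a, 33), (28, m, 33), (28, y, 33)}
π[E, C]: project onto (E, C) (5 duplicate(s) eliminated) → {(16, 18), (33, 28), (34, 18), (40, 18)}
Difference: {(16, 18), (33, 28), (34, 18), (40, 18)} with {(16, 18), (16, 29), (27, 15), (3, 8), (9, 36), (9, 4)} → {(33, 28), (34, 18), (40, 18)}
π[C, E]: project onto (C, E) → {(18, 34), (18, 40), (28, 33)}

{(18, 34), (18, 40), (28, 33)}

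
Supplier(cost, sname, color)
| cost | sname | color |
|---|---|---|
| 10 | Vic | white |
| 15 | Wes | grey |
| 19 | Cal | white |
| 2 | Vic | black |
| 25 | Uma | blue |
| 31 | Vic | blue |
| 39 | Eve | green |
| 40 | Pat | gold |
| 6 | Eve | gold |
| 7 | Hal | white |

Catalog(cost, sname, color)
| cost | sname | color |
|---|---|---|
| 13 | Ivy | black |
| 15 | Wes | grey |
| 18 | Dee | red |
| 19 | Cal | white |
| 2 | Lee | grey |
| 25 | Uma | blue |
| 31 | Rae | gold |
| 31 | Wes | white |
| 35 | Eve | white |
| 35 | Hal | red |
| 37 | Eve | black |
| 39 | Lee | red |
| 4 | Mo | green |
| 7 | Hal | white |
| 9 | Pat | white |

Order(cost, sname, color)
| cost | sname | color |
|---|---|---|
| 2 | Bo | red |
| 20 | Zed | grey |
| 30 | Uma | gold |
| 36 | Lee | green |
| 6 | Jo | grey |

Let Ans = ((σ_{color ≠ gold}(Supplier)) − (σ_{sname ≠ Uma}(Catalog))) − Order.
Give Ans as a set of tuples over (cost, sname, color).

{(10, Vic, white), (2, Vic, black), (25, Uma, blue), (31, Vic, blue), (39, Eve, green)}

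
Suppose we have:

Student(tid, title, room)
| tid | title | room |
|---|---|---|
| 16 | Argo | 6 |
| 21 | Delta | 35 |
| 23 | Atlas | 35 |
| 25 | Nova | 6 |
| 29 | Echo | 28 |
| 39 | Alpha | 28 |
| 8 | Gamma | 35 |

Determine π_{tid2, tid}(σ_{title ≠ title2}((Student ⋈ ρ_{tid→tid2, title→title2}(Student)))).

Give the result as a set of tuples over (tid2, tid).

ρ[tid→tid2, title→title2]: schema becomes (tid2, title2, room); tuples unchanged.
Joining Student and ρ_{tid→tid2, title→title2}(Student) on room yields {(16, Argo, 6, 16, Argo), (16, Argo, 6, 25, Nova), (21, Delta, 35, 21, Delta), (21, Delta, 35, 23, Atlas), (21, Delta, 35, 8, Gamma), (23, Atlas, 35, 21, Delta), (23, Atlas, 35, 23, Atlas), (23, Atlas, 35, 8, Gamma), (25, Nova, 6, 16, Argo), (25, Nova, 6, 25, Nova), (29, Echo, 28, 29, Echo), (29, Echo, 28, 39, Alpha), (39, Alpha, 28, 29, Echo), (39, Alpha, 28, 39, Alpha), (8, Gamma, 35, 21, Delta), (8, Gamma, 35, 23, Atlas), (8, Gamma, 35, 8, Gamma)}.
Selection title ≠ title2: {(16, Argo, 6, 25, Nova), (21, Delta, 35, 23, Atlas), (21, Delta, 35, 8, Gamma), (23, Atlas, 35, 21, Delta), (23, Atlas, 35, 8, Gamma), (25, Nova, 6, 16, Argo), (29, Echo, 28, 39, Alpha), (39, Alpha, 28, 29, Echo), (8, Gamma, 35, 21, Delta), (8, Gamma, 35, 23, Atlas)}
Projecting to tid2, tid: {(16, 25), (21, 23), (21, 8), (23, 21), (23, 8), (25, 16), (29, 39), (39, 29), (8, 21), (8, 23)}

{(16, 25), (21, 23), (21, 8), (23, 21), (23, 8), (25, 16), (29, 39), (39, 29), (8, 21), (8, 23)}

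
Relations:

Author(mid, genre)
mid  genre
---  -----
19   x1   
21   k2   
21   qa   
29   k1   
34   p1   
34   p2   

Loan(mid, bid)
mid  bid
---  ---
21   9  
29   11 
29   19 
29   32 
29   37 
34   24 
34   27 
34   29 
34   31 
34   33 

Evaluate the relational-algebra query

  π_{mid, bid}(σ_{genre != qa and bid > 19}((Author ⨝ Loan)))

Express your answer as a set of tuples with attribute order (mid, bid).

{(29, 32), (29, 37), (34, 24), (34, 27), (34, 29), (34, 31), (34, 33)}

Author ⋈ Loan (natural join on mid): {(21, k2, 9), (21, qa, 9), (29, k1, 11), (29, k1, 19), (29, k1, 32), (29, k1, 37), (34, p1, 24), (34, p1, 27), (34, p1, 29), (34, p1, 31), (34, p1, 33), (34, p2, 24), (34, p2, 27), (34, p2, 29), (34, p2, 31), (34, p2, 33)}
Filtering on genre != qa and bid > 19 leaves {(29, k1, 32), (29, k1, 37), (34, p1, 24), (34, p1, 27), (34, p1, 29), (34, p1, 31), (34, p1, 33), (34, p2, 24), (34, p2, 27), (34, p2, 29), (34, p2, 31), (34, p2, 33)}.
Projecting to mid, bid (5 duplicate(s) eliminated): {(29, 32), (29, 37), (34, 24), (34, 27), (34, 29), (34, 31), (34, 33)}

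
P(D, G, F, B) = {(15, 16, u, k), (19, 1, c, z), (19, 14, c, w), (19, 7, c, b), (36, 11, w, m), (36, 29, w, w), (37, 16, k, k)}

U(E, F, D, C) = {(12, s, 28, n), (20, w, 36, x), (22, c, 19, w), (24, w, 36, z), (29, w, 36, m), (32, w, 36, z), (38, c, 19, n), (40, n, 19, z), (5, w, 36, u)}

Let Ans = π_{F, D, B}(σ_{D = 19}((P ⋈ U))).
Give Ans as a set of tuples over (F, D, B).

{(c, 19, b), (c, 19, w), (c, 19, z)}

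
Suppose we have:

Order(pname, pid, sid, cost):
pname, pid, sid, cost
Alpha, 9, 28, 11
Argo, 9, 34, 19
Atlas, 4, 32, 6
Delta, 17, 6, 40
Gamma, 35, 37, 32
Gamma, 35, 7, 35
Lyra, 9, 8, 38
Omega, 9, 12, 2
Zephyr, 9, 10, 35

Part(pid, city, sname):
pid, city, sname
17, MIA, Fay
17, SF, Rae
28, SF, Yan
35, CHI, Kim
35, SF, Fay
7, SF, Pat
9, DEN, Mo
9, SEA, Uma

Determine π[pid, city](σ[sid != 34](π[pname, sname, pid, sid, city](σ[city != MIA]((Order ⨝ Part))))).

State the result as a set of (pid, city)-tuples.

{(17, SF), (35, CHI), (35, SF), (9, DEN), (9, SEA)}

Joining Order and Part on pid yields {(Alpha, 9, 28, 11, DEN, Mo), (Alpha, 9, 28, 11, SEA, Uma), (Argo, 9, 34, 19, DEN, Mo), (Argo, 9, 34, 19, SEA, Uma), (Delta, 17, 6, 40, MIA, Fay), (Delta, 17, 6, 40, SF, Rae), (Gamma, 35, 37, 32, CHI, Kim), (Gamma, 35, 37, 32, SF, Fay), (Gamma, 35, 7, 35, CHI, Kim), (Gamma, 35, 7, 35, SF, Fay), (Lyra, 9, 8, 38, DEN, Mo), (Lyra, 9, 8, 38, SEA, Uma), (Omega, 9, 12, 2, DEN, Mo), (Omega, 9, 12, 2, SEA, Uma), (Zephyr, 9, 10, 35, DEN, Mo), (Zephyr, 9, 10, 35, SEA, Uma)}.
σ[city != MIA]: keep tuples satisfying city != MIA → {(Alpha, 9, 28, 11, DEN, Mo), (Alpha, 9, 28, 11, SEA, Uma), (Argo, 9, 34, 19, DEN, Mo), (Argo, 9, 34, 19, SEA, Uma), (Delta, 17, 6, 40, SF, Rae), (Gamma, 35, 37, 32, CHI, Kim), (Gamma, 35, 37, 32, SF, Fay), (Gamma, 35, 7, 35, CHI, Kim), (Gamma, 35, 7, 35, SF, Fay), (Lyra, 9, 8, 38, DEN, Mo), (Lyra, 9, 8, 38, SEA, Uma), (Omega, 9, 12, 2, DEN, Mo), (Omega, 9, 12, 2, SEA, Uma), (Zephyr, 9, 10, 35, DEN, Mo), (Zephyr, 9, 10, 35, SEA, Uma)}
Keep only column(s) pname, sname, pid, sid, city: {(Alpha, Mo, 9, 28, DEN), (Alpha, Uma, 9, 28, SEA), (Argo, Mo, 9, 34, DEN), (Argo, Uma, 9, 34, SEA), (Delta, Rae, 17, 6, SF), (Gamma, Fay, 35, 37, SF), (Gamma, Fay, 35, 7, SF), (Gamma, Kim, 35, 37, CHI), (Gamma, Kim, 35, 7, CHI), (Lyra, Mo, 9, 8, DEN), (Lyra, Uma, 9, 8, SEA), (Omega, Mo, 9, 12, DEN), (Omega, Uma, 9, 12, SEA), (Zephyr, Mo, 9, 10, DEN), (Zephyr, Uma, 9, 10, SEA)}
σ[sid != 34]: keep tuples satisfying sid != 34 → {(Alpha, Mo, 9, 28, DEN), (Alpha, Uma, 9, 28, SEA), (Delta, Rae, 17, 6, SF), (Gamma, Fay, 35, 37, SF), (Gamma, Fay, 35, 7, SF), (Gamma, Kim, 35, 37, CHI), (Gamma, Kim, 35, 7, CHI), (Lyra, Mo, 9, 8, DEN), (Lyra, Uma, 9, 8, SEA), (Omega, Mo, 9, 12, DEN), (Omega, Uma, 9, 12, SEA), (Zephyr, Mo, 9, 10, DEN), (Zephyr, Uma, 9, 10, SEA)}
Keep only column(s) pid, city (8 duplicate(s) eliminated): {(17, SF), (35, CHI), (35, SF), (9, DEN), (9, SEA)}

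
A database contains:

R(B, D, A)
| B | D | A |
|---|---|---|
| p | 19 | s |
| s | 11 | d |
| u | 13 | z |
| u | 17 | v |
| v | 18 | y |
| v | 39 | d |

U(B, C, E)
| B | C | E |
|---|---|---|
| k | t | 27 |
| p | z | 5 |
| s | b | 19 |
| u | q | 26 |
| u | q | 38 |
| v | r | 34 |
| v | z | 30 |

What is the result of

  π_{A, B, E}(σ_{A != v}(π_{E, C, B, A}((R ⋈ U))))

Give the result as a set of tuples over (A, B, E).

Natural join on B: {(p, 19, s, z, 5), (s, 11, d, b, 19), (u, 13, z, q, 26), (u, 13, z, q, 38), (u, 17, v, q, 26), (u, 17, v, q, 38), (v, 18, y, r, 34), (v, 18, y, z, 30), (v, 39, d, r, 34), (v, 39, d, z, 30)}
Projecting to E, C, B, A: {(19, b, s, d), (26, q, u, v), (26, q, u, z), (30, z, v, d), (30, z, v, y), (34, r, v, d), (34, r, v, y), (38, q, u, v), (38, q, u, z), (5, z, p, s)}
Apply σ_{A != v}; surviving tuples: {(19, b, s, d), (26, q, u, z), (30, z, v, d), (30, z, v, y), (34, r, v, d), (34, r, v, y), (38, q, u, z), (5, z, p, s)}
Projecting to A, B, E: {(d, s, 19), (d, v, 30), (d, v, 34), (s, p, 5), (y, v, 30), (y, v, 34), (z, u, 26), (z, u, 38)}

{(d, s, 19), (d, v, 30), (d, v, 34), (s, p, 5), (y, v, 30), (y, v, 34), (z, u, 26), (z, u, 38)}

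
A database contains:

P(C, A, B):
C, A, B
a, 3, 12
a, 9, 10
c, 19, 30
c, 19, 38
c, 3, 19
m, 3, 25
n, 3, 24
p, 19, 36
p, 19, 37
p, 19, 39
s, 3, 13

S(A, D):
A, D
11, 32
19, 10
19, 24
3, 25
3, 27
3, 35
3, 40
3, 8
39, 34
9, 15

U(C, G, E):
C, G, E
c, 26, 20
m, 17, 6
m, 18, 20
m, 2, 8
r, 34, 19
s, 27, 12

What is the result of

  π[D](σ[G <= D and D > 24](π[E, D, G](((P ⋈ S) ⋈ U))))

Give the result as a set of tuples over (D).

{25, 27, 35, 40}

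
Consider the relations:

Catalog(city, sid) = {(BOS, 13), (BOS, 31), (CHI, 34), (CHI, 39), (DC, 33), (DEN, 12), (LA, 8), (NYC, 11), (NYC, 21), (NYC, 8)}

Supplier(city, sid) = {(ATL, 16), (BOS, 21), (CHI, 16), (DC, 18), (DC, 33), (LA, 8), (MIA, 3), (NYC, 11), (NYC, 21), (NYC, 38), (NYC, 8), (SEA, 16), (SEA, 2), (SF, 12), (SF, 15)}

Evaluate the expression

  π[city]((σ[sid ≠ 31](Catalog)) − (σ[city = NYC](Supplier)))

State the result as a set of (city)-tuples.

{BOS, CHI, DC, DEN, LA}

Apply σ_{sid ≠ 31}; surviving tuples: {(BOS, 13), (CHI, 34), (CHI, 39), (DC, 33), (DEN, 12), (LA, 8), (NYC, 11), (NYC, 21), (NYC, 8)}
Apply σ_{city = NYC}; surviving tuples: {(NYC, 11), (NYC, 21), (NYC, 38), (NYC, 8)}
Set difference of the two operands is {(BOS, 13), (CHI, 34), (CHI, 39), (DC, 33), (DEN, 12), (LA, 8)}.
π_{city} gives {BOS, CHI, DC, DEN, LA} (1 duplicate(s) eliminated).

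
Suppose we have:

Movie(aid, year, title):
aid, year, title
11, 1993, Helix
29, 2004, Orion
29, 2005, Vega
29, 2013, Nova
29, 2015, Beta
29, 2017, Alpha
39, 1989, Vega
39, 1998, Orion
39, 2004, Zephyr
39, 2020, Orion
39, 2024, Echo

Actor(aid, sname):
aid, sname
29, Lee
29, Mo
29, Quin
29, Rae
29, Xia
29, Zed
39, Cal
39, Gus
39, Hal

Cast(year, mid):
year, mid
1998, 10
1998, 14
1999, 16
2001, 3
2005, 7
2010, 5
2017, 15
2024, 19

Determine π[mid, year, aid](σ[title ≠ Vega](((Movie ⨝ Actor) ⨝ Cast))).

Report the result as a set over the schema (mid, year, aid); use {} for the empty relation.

Movie ⋈ Actor (natural join on aid): {(29, 2004, Orion, Lee), (29, 2004, Orion, Mo), (29, 2004, Orion, Quin), (29, 2004, Orion, Rae), (29, 2004, Orion, Xia), (29, 2004, Orion, Zed), (29, 2005, Vega, Lee), (29, 2005, Vega, Mo), (29, 2005, Vega, Quin), (29, 2005, Vega, Rae), (29, 2005, Vega, Xia), (29, 2005, Vega, Zed), (29, 2013, Nova, Lee), (29, 2013, Nova, Mo), (29, 2013, Nova, Quin), (29, 2013, Nova, Rae), (29, 2013, Nova, Xia), (29, 2013, Nova, Zed), (29, 2015, Beta, Lee), (29, 2015, Beta, Mo), (29, 2015, Beta, Quin), (29, 2015, Beta, Rae), (29, 2015, Beta, Xia), (29, 2015, Beta, Zed), (29, 2017, Alpha, Lee), (29, 2017, Alpha, Mo), (29, 2017, Alpha, Quin), (29, 2017, Alpha, Rae), (29, 2017, Alpha, Xia), (29, 2017, Alpha, Zed), (39, 1989, Vega, Cal), (39, 1989, Vega, Gus), (39, 1989, Vega, Hal), (39, 1998, Orion, Cal), (39, 1998, Orion, Gus), (39, 1998, Orion, Hal), (39, 2004, Zephyr, Cal), (39, 2004, Zephyr, Gus), (39, 2004, Zephyr, Hal), (39, 2020, Orion, Cal), (39, 2020, Orion, Gus), (39, 2020, Orion, Hal), (39, 2024, Echo, Cal), (39, 2024, Echo, Gus), (39, 2024, Echo, Hal)}
(Movie ⨝ Actor) ⋈ Cast (natural join on year): {(29, 2005, Vega, Lee, 7), (29, 2005, Vega, Mo, 7), (29, 2005, Vega, Quin, 7), (29, 2005, Vega, Rae, 7), (29, 2005, Vega, Xia, 7), (29, 2005, Vega, Zed, 7), (29, 2017, Alpha, Lee, 15), (29, 2017, Alpha, Mo, 15), (29, 2017, Alpha, Quin, 15), (29, 2017, Alpha, Rae, 15), (29, 2017, Alpha, Xia, 15), (29, 2017, Alpha, Zed, 15), (39, 1998, Orion, Cal, 10), (39, 1998, Orion, Cal, 14), (39, 1998, Orion, Gus, 10), (39, 1998, Orion, Gus, 14), (39, 1998, Orion, Hal, 10), (39, 1998, Orion, Hal, 14), (39, 2024, Echo, Cal, 19), (39, 2024, Echo, Gus, 19), (39, 2024, Echo, Hal, 19)}
σ[title ≠ Vega]: keep tuples satisfying title ≠ Vega → {(29, 2017, Alpha, Lee, 15), (29, 2017, Alpha, Mo, 15), (29, 2017, Alpha, Quin, 15), (29, 2017, Alpha, Rae, 15), (29, 2017, Alpha, Xia, 15), (29, 2017, Alpha, Zed, 15), (39, 1998, Orion, Cal, 10), (39, 1998, Orion, Cal, 14), (39, 1998, Orion, Gus, 10), (39, 1998, Orion, Gus, 14), (39, 1998, Orion, Hal, 10), (39, 1998, Orion, Hal, 14), (39, 2024, Echo, Cal, 19), (39, 2024, Echo, Gus, 19), (39, 2024, Echo, Hal, 19)}
π_{mid, year, aid} gives {(10, 1998, 39), (14, 1998, 39), (15, 2017, 29), (19, 2024, 39)} (11 duplicate(s) eliminated).

{(10, 1998, 39), (14, 1998, 39), (15, 2017, 29), (19, 2024, 39)}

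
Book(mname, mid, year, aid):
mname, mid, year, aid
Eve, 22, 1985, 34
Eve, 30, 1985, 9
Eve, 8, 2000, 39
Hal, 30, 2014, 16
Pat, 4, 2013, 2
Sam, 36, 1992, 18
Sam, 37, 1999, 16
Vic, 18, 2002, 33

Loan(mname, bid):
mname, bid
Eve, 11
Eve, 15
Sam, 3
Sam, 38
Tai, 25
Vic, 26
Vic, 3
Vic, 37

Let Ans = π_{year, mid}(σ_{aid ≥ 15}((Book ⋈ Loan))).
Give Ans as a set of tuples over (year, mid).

{(1985, 22), (1992, 36), (1999, 37), (2000, 8), (2002, 18)}

Joining Book and Loan on mname yields {(Eve, 22, 1985, 34, 11), (Eve, 22, 1985, 34, 15), (Eve, 30, 1985, 9, 11), (Eve, 30, 1985, 9, 15), (Eve, 8, 2000, 39, 11), (Eve, 8, 2000, 39, 15), (Sam, 36, 1992, 18, 3), (Sam, 36, 1992, 18, 38), (Sam, 37, 1999, 16, 3), (Sam, 37, 1999, 16, 38), (Vic, 18, 2002, 33, 26), (Vic, 18, 2002, 33, 3), (Vic, 18, 2002, 33, 37)}.
Apply σ_{aid ≥ 15}; surviving tuples: {(Eve, 22, 1985, 34, 11), (Eve, 22, 1985, 34, 15), (Eve, 8, 2000, 39, 11), (Eve, 8, 2000, 39, 15), (Sam, 36, 1992, 18, 3), (Sam, 36, 1992, 18, 38), (Sam, 37, 1999, 16, 3), (Sam, 37, 1999, 16, 38), (Vic, 18, 2002, 33, 26), (Vic, 18, 2002, 33, 3), (Vic, 18, 2002, 33, 37)}
π[year, mid]: project onto (year, mid) (6 duplicate(s) eliminated) → {(1985, 22), (1992, 36), (1999, 37), (2000, 8), (2002, 18)}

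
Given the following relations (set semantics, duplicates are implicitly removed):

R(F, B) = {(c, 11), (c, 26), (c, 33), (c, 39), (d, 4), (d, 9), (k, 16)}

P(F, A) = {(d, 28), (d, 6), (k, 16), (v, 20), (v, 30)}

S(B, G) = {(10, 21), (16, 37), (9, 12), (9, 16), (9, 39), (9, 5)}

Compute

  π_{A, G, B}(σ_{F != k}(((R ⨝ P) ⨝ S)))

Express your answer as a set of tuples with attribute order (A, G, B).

{(28, 12, 9), (28, 16, 9), (28, 39, 9), (28, 5, 9), (6, 12, 9), (6, 16, 9), (6, 39, 9), (6, 5, 9)}

Natural join on F: {(d, 4, 28), (d, 4, 6), (d, 9, 28), (d, 9, 6), (k, 16, 16)}
Natural join on B: {(d, 9, 28, 12), (d, 9, 28, 16), (d, 9, 28, 39), (d, 9, 28, 5), (d, 9, 6, 12), (d, 9, 6, 16), (d, 9, 6, 39), (d, 9, 6, 5), (k, 16, 16, 37)}
Selection F != k: {(d, 9, 28, 12), (d, 9, 28, 16), (d, 9, 28, 39), (d, 9, 28, 5), (d, 9, 6, 12), (d, 9, 6, 16), (d, 9, 6, 39), (d, 9, 6, 5)}
π_{A, G, B} gives {(28, 12, 9), (28, 16, 9), (28, 39, 9), (28, 5, 9), (6, 12, 9), (6, 16, 9), (6, 39, 9), (6, 5, 9)}.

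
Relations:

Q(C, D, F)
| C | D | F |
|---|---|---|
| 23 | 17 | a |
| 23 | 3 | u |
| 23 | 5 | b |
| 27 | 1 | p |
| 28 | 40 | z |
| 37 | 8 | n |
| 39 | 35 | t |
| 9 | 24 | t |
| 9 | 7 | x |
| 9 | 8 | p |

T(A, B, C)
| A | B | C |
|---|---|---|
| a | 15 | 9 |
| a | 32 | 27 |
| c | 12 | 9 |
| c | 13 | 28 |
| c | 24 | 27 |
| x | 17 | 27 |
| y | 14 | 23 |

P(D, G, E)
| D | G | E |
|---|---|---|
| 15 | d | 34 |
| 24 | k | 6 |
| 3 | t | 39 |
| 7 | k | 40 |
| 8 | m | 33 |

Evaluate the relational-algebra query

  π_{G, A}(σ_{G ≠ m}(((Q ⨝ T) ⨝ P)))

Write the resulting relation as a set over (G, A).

{(k, a), (k, c), (t, y)}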